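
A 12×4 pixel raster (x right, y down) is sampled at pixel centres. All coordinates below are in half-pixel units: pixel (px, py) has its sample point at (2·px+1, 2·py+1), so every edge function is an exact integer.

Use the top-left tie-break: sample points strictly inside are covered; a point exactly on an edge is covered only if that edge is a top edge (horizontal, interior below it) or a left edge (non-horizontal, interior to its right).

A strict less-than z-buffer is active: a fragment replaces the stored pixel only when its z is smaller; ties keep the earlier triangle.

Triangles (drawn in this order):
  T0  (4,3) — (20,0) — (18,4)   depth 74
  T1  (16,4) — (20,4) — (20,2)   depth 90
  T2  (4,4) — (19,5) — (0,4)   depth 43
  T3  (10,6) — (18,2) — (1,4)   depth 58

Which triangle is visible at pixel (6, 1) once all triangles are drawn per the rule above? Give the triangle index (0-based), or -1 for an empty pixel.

T0:
  2·area = 58
  edge (4, 3)→(20, 0): d=(16,-3) top-left  bias=+0
  edge (20, 0)→(18, 4): d=(-2,4) right/bottom  bias=-1
  edge (18, 4)→(4, 3): d=(-14,-1) top-left  bias=+0
    (7,0)@(15, 1): e=[1,18,39] → X
    (8,0)@(17, 1): e=[7,10,41] → X
    (9,0)@(19, 1): e=[13,2,43] → X
    (10,0)@(21, 1): e=[19,-6,45] → .
    (2,1)@(5, 3): e=[3,54,1] → X
    (3,1)@(7, 3): e=[9,46,3] → X
    (4,1)@(9, 3): e=[15,38,5] → X
    (5,1)@(11, 3): e=[21,30,7] → X
    (6,1)@(13, 3): e=[27,22,9] → X
    (9,1)@(19, 3): e=[45,-2,15] → .
    (2,2)@(5, 5): e=[35,50,-27] → .
    (3,2)@(7, 5): e=[41,42,-25] → .
  covered (10 px):
    . . . . . . . X X X . .
    . . X X X X X X X . . .
    . . . . . . . . . . . .
    . . . . . . . . . . . .
T1:
  2·area = 8  (B↔C swapped to make it positive)
  edge (16, 4)→(20, 2): d=(4,-2) top-left  bias=+0
  edge (20, 2)→(20, 4): d=(0,2) right/bottom  bias=-1
  edge (20, 4)→(16, 4): d=(-4,0) right/bottom  bias=-1
    (9,1)@(19, 3): e=[2,2,4] → X
    (10,1)@(21, 3): e=[6,-2,4] → .
    (9,2)@(19, 5): e=[10,2,-4] → .
  covered (1 px):
    . . . . . . . . . . . .
    . . . . . . . . . X . .
    . . . . . . . . . . . .
    . . . . . . . . . . . .
T2:
  2·area = 4
  edge (4, 4)→(19, 5): d=(15,1) right/bottom  bias=-1
  edge (19, 5)→(0, 4): d=(-19,-1) top-left  bias=+0
  edge (0, 4)→(4, 4): d=(4,0) top-left  bias=+0
    (9,2)@(19, 5): e=[0,0,4] → .  [on edge]
  covered (0 px):
    . . . . . . . . . . . .
    . . . . . . . . . . . .
    . . . . . . . . . . . .
    . . . . . . . . . . . .
T3:
  2·area = 52  (B↔C swapped to make it positive)
  edge (10, 6)→(1, 4): d=(-9,-2) top-left  bias=+0
  edge (1, 4)→(18, 2): d=(17,-2) top-left  bias=+0
  edge (18, 2)→(10, 6): d=(-8,4) right/bottom  bias=-1
    (5,1)@(11, 3): e=[29,3,20] → X
    (6,1)@(13, 3): e=[33,7,12] → X
    (7,1)@(15, 3): e=[37,11,4] → X
    (8,1)@(17, 3): e=[41,15,-4] → .
    (3,2)@(7, 5): e=[3,29,20] → X
    (4,2)@(9, 5): e=[7,33,12] → X
    (6,2)@(13, 5): e=[15,41,-4] → .
    (7,2)@(15, 5): e=[19,45,-12] → .
    (3,3)@(7, 7): e=[-15,63,4] → .
    (4,3)@(9, 7): e=[-11,67,-4] → .
    (5,3)@(11, 7): e=[-7,71,-12] → .
  covered (6 px):
    . . . . . . . . . . . .
    . . . . . X X X . . . .
    . . . X X X . . . . . .
    . . . . . . . . . . . .

Z-buffer (winner per pixel, '.' = empty):
  . . . . . . . 0 0 0 . .
  . . 0 0 0 3 3 3 0 1 . .
  . . . 3 3 3 . . . . . .
  . . . . . . . . . . . .

Final: 3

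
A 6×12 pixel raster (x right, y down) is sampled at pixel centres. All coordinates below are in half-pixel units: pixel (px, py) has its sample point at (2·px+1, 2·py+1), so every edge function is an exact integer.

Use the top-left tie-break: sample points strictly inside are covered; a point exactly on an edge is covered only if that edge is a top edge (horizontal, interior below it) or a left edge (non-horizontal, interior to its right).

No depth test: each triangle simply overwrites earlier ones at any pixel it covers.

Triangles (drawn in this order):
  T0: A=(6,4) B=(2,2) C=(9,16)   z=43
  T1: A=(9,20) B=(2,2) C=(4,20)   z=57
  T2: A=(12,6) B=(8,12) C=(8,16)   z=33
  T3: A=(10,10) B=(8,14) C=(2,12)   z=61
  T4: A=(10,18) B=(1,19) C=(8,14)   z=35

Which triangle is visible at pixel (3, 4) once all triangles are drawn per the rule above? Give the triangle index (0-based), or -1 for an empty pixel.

T0:
  2·area = 42  (B↔C swapped to make it positive)
  edge (6, 4)→(9, 16): d=(3,12) right/bottom  bias=-1
  edge (9, 16)→(2, 2): d=(-7,-14) top-left  bias=+0
  edge (2, 2)→(6, 4): d=(4,2) right/bottom  bias=-1
    (1,1)@(3, 3): e=[33,7,2] → X
    (2,1)@(5, 3): e=[9,35,-2] → .
    (1,2)@(3, 5): e=[39,-7,10] → .
    (2,2)@(5, 5): e=[15,21,6] → X
    (3,2)@(7, 5): e=[-9,49,2] → .
    (2,3)@(5, 7): e=[21,7,14] → X
    (3,3)@(7, 7): e=[-3,35,10] → .
    (2,4)@(5, 9): e=[27,-7,22] → .
    (3,4)@(7, 9): e=[3,21,18] → X
    (4,4)@(9, 9): e=[-21,49,14] → .
    (3,5)@(7, 11): e=[9,7,26] → X
    (4,5)@(9, 11): e=[-15,35,22] → .
  covered (5 px):
    . . . . . .
    . X . . . .
    . . X . . .
    . . X . . .
    . . . X . .
    . . . X . .
    . . . . . .
    . . . . . .
    . . . . . .
    . . . . . .
    . . . . . .
    . . . . . .
T1:
  2·area = 90  (B↔C swapped to make it positive)
  edge (9, 20)→(4, 20): d=(-5,0) right/bottom  bias=-1
  edge (4, 20)→(2, 2): d=(-2,-18) top-left  bias=+0
  edge (2, 2)→(9, 20): d=(7,18) right/bottom  bias=-1
    (1,2)@(3, 5): e=[75,12,3] → X
    (2,2)@(5, 5): e=[75,48,-33] → .
    (1,3)@(3, 7): e=[65,8,17] → X
    (2,3)@(5, 7): e=[65,44,-19] → .
    (1,4)@(3, 9): e=[55,4,31] → X
    (2,4)@(5, 9): e=[55,40,-5] → .
    (1,5)@(3, 11): e=[45,0,45] → X  [on edge]
    (2,5)@(5, 11): e=[45,36,9] → X
    (3,5)@(7, 11): e=[45,72,-27] → .
    (1,6)@(3, 13): e=[35,-4,59] → .
    (2,6)@(5, 13): e=[35,32,23] → X
    (3,6)@(7, 13): e=[35,68,-13] → .
  covered (12 px):
    . . . . . .
    . . . . . .
    . X . . . .
    . X . . . .
    . X . . . .
    . X X . . .
    . . X . . .
    . . X X . .
    . . X X . .
    . . X X . .
    . . . . . .
    . . . . . .
T2:
  2·area = 16  (B↔C swapped to make it positive)
  edge (12, 6)→(8, 16): d=(-4,10) right/bottom  bias=-1
  edge (8, 16)→(8, 12): d=(0,-4) top-left  bias=+0
  edge (8, 12)→(12, 6): d=(4,-6) top-left  bias=+0
    (4,5)@(9, 11): e=[10,4,2] → X
    (5,5)@(11, 11): e=[-10,12,14] → .
    (4,6)@(9, 13): e=[2,4,10] → X
    (5,6)@(11, 13): e=[-18,12,22] → .
    (4,7)@(9, 15): e=[-6,4,18] → .
  covered (2 px):
    . . . . . .
    . . . . . .
    . . . . . .
    . . . . . .
    . . . . . .
    . . . . X .
    . . . . X .
    . . . . . .
    . . . . . .
    . . . . . .
    . . . . . .
    . . . . . .
T3:
  2·area = 28
  edge (10, 10)→(8, 14): d=(-2,4) right/bottom  bias=-1
  edge (8, 14)→(2, 12): d=(-6,-2) top-left  bias=+0
  edge (2, 12)→(10, 10): d=(8,-2) top-left  bias=+0
    (3,5)@(7, 11): e=[10,16,2] → X
    (4,5)@(9, 11): e=[2,20,6] → X
    (5,5)@(11, 11): e=[-6,24,10] → .
    (2,6)@(5, 13): e=[14,0,14] → X  [on edge]
    (4,6)@(9, 13): e=[-2,8,22] → .
    (2,7)@(5, 15): e=[10,-12,30] → .
    (3,7)@(7, 15): e=[2,-8,34] → .
    (5,7)@(11, 15): e=[-14,0,42] → .  [on edge]
  covered (4 px):
    . . . . . .
    . . . . . .
    . . . . . .
    . . . . . .
    . . . . . .
    . . . X X .
    . . X X . .
    . . . . . .
    . . . . . .
    . . . . . .
    . . . . . .
    . . . . . .
T4:
  2·area = 38
  edge (10, 18)→(1, 19): d=(-9,1) right/bottom  bias=-1
  edge (1, 19)→(8, 14): d=(7,-5) top-left  bias=+0
  edge (8, 14)→(10, 18): d=(2,4) right/bottom  bias=-1
    (3,7)@(7, 15): e=[30,2,6] → X
    (4,7)@(9, 15): e=[28,12,-2] → .
    (2,8)@(5, 17): e=[14,6,18] → X
    (4,8)@(9, 17): e=[10,26,2] → X
    (5,8)@(11, 17): e=[8,36,-6] → .
    (0,9)@(1, 19): e=[0,0,38] → .  [on edge]
    (2,9)@(5, 19): e=[-4,20,22] → .
    (3,9)@(7, 19): e=[-6,30,14] → .
    (4,9)@(9, 19): e=[-8,40,6] → .
  covered (4 px):
    . . . . . .
    . . . . . .
    . . . . . .
    . . . . . .
    . . . . . .
    . . . . . .
    . . . . . .
    . . . X . .
    . . X X X .
    . . . . . .
    . . . . . .
    . . . . . .

Z-buffer (winner per pixel, '.' = empty):
  . . . . . .
  . 0 . . . .
  . 1 0 . . .
  . 1 0 . . .
  . 1 . 0 . .
  . 1 1 3 3 .
  . . 3 3 2 .
  . . 1 4 . .
  . . 4 4 4 .
  . . 1 1 . .
  . . . . . .
  . . . . . .

Result: 0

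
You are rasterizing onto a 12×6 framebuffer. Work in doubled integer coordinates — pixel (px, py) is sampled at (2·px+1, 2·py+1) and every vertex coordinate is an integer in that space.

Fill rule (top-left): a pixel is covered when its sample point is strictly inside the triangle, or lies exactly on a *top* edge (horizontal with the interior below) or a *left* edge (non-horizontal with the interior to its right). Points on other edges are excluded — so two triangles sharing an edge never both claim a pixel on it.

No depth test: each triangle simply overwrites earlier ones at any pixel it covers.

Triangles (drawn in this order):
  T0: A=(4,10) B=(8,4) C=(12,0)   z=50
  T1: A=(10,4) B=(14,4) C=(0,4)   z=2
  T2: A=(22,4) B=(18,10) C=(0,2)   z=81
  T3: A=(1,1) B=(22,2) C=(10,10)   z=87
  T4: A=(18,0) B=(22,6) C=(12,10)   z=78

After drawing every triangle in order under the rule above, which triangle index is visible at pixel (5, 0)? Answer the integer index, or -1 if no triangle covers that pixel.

T0:
  2·area = 8
  edge (4, 10)→(8, 4): d=(4,-6) top-left  bias=+0
  edge (8, 4)→(12, 0): d=(4,-4) top-left  bias=+0
  edge (12, 0)→(4, 10): d=(-8,10) right/bottom  bias=-1
    (5,0)@(11, 1): e=[6,0,2] → █  [on edge]
    (6,0)@(13, 1): e=[18,8,-18] → ·
    (4,1)@(9, 3): e=[2,0,6] → █  [on edge]
    (5,1)@(11, 3): e=[14,8,-14] → ·
    (3,2)@(7, 5): e=[-2,0,10] → ·  [on edge]
    (4,2)@(9, 5): e=[10,8,-10] → ·
    (2,3)@(5, 7): e=[-6,0,14] → ·  [on edge]
    (1,4)@(3, 9): e=[-10,0,18] → ·  [on edge]
    (0,5)@(1, 11): e=[-14,0,22] → ·  [on edge]
  covered (2 px):
    · · · · · █ · · · · · ·
    · · · · █ · · · · · · ·
    · · · · · · · · · · · ·
    · · · · · · · · · · · ·
    · · · · · · · · · · · ·
    · · · · · · · · · · · ·
T1:
  degenerate (2·area = 0) — covers nothing
T2:
  2·area = 140
  edge (22, 4)→(18, 10): d=(-4,6) right/bottom  bias=-1
  edge (18, 10)→(0, 2): d=(-18,-8) top-left  bias=+0
  edge (0, 2)→(22, 4): d=(22,2) right/bottom  bias=-1
    (1,1)@(3, 3): e=[118,6,16] → █
    (2,1)@(5, 3): e=[106,22,12] → █
    (3,1)@(7, 3): e=[94,38,8] → █
    (4,1)@(9, 3): e=[82,54,4] → █
    (5,1)@(11, 3): e=[70,70,0] → ·  [on edge]
    (1,2)@(3, 5): e=[110,-30,60] → ·
    (2,2)@(5, 5): e=[98,-14,56] → ·
    (3,2)@(7, 5): e=[86,2,52] → █
    (5,2)@(11, 5): e=[62,34,44] → █
    (6,2)@(13, 5): e=[50,50,40] → █
    (7,2)@(15, 5): e=[38,66,36] → █
    (8,2)@(17, 5): e=[26,82,32] → █
  covered (17 px):
    · · · · · · · · · · · ·
    · █ █ █ █ · · · · · · ·
    · · · █ █ █ █ █ █ █ █ ·
    · · · · · · █ █ █ █ · ·
    · · · · · · · · █ · · ·
    · · · · · · · · · · · ·
T3:
  2·area = 180
  edge (1, 1)→(22, 2): d=(21,1) right/bottom  bias=-1
  edge (22, 2)→(10, 10): d=(-12,8) right/bottom  bias=-1
  edge (10, 10)→(1, 1): d=(-9,-9) top-left  bias=+0
    (0,0)@(1, 1): e=[0,180,0] → ·  [on edge]
    (1,1)@(3, 3): e=[40,140,0] → █  [on edge]
    (2,1)@(5, 3): e=[38,124,18] → █
    (3,1)@(7, 3): e=[36,108,36] → █
    (4,1)@(9, 3): e=[34,92,54] → █
    (5,1)@(11, 3): e=[32,76,72] → █
    (6,1)@(13, 3): e=[30,60,90] → █
    (7,1)@(15, 3): e=[28,44,108] → █
    (8,1)@(17, 3): e=[26,28,126] → █
    (9,1)@(19, 3): e=[24,12,144] → █
    (10,1)@(21, 3): e=[22,-4,162] → ·
    (1,2)@(3, 5): e=[82,116,-18] → ·
    (2,2)@(5, 5): e=[80,100,0] → █  [on edge]
    (3,3)@(7, 7): e=[120,60,0] → █  [on edge]
    (4,4)@(9, 9): e=[160,20,0] → █  [on edge]
    (5,5)@(11, 11): e=[200,-20,0] → ·  [on edge]
  covered (22 px):
    · · · · · · · · · · · ·
    · █ █ █ █ █ █ █ █ █ · ·
    · · █ █ █ █ █ █ █ · · ·
    · · · █ █ █ █ · · · · ·
    · · · · █ █ · · · · · ·
    · · · · · · · · · · · ·
T4:
  2·area = 76
  edge (18, 0)→(22, 6): d=(4,6) right/bottom  bias=-1
  edge (22, 6)→(12, 10): d=(-10,4) right/bottom  bias=-1
  edge (12, 10)→(18, 0): d=(6,-10) top-left  bias=+0
    (8,1)@(17, 3): e=[18,50,8] → █
    (9,1)@(19, 3): e=[6,42,28] → █
    (10,1)@(21, 3): e=[-6,34,48] → ·
    (7,2)@(15, 5): e=[38,38,0] → █  [on edge]
    (10,2)@(21, 5): e=[2,14,60] → █
    (11,2)@(23, 5): e=[-10,6,80] → ·
    (7,3)@(15, 7): e=[46,18,12] → █
    (10,3)@(21, 7): e=[10,-6,72] → ·
    (6,4)@(13, 9): e=[66,6,4] → █
    (7,4)@(15, 9): e=[54,-2,24] → ·
    (8,4)@(17, 9): e=[42,-10,44] → ·
    (9,4)@(19, 9): e=[30,-18,64] → ·
  covered (10 px):
    · · · · · · · · · · · ·
    · · · · · · · · █ █ · ·
    · · · · · · · █ █ █ █ ·
    · · · · · · · █ █ █ · ·
    · · · · · · █ · · · · ·
    · · · · · · · · · · · ·

Z-buffer (winner per pixel, '.' = empty):
  . . . . . 0 . . . . . .
  . 3 3 3 3 3 3 3 4 4 . .
  . . 3 3 3 3 3 4 4 4 4 .
  . . . 3 3 3 3 4 4 4 . .
  . . . . 3 3 4 . 2 . . .
  . . . . . . . . . . . .

Result: 0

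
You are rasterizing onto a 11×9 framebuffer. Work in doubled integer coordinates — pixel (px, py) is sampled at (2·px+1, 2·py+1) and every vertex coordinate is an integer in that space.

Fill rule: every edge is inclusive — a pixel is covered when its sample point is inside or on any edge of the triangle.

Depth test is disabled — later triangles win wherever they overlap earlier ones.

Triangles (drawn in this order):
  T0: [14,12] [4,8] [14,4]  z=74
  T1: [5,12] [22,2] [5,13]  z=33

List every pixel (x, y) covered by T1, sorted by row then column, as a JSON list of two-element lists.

T0:
  2·area = 80
  edge (14, 12)→(4, 8): d=(-10,-4) inclusive
  edge (4, 8)→(14, 4): d=(10,-4) inclusive
  edge (14, 4)→(14, 12): d=(0,8) inclusive
    (6,2)@(13, 5): e=[66,6,8] → X
    (7,2)@(15, 5): e=[74,14,-8] → .
    (3,3)@(7, 7): e=[22,2,56] → X
    (4,3)@(9, 7): e=[30,10,40] → X
    (5,3)@(11, 7): e=[38,18,24] → X
    (7,3)@(15, 7): e=[54,34,-8] → .
    (3,4)@(7, 9): e=[2,22,56] → X
    (7,4)@(15, 9): e=[34,54,-8] → .
    (3,5)@(7, 11): e=[-18,42,56] → .
    (4,5)@(9, 11): e=[-10,50,40] → .
    (5,5)@(11, 11): e=[-2,58,24] → .
    (6,5)@(13, 11): e=[6,66,8] → X
  covered (10 px):
    . . . . . . . . . . .
    . . . . . . . . . . .
    . . . . . . X . . . .
    . . . X X X X . . . .
    . . . X X X X . . . .
    . . . . . . X . . . .
    . . . . . . . . . . .
    . . . . . . . . . . .
    . . . . . . . . . . .
T1:
  2·area = 17
  edge (5, 12)→(22, 2): d=(17,-10) inclusive
  edge (22, 2)→(5, 13): d=(-17,11) inclusive
  edge (5, 13)→(5, 12): d=(0,-1) inclusive
    (2,0)@(5, 1): e=[-187,204,0] → .  [on edge]
    (2,1)@(5, 3): e=[-153,170,0] → .  [on edge]
    (2,2)@(5, 5): e=[-119,136,0] → .  [on edge]
    (8,2)@(17, 5): e=[1,4,12] → X
    (9,2)@(19, 5): e=[21,-18,14] → .
    (2,3)@(5, 7): e=[-85,102,0] → .  [on edge]
    (8,3)@(17, 7): e=[35,-30,12] → .
    (2,4)@(5, 9): e=[-51,68,0] → .  [on edge]
    (5,4)@(11, 9): e=[9,2,6] → X
    (6,4)@(13, 9): e=[29,-20,8] → .
    (2,5)@(5, 11): e=[-17,34,0] → .  [on edge]
    (3,5)@(7, 11): e=[3,12,2] → X
    (2,6)@(5, 13): e=[17,0,0] → X  [on edge]
    (2,7)@(5, 15): e=[51,-34,0] → .  [on edge]
    (2,8)@(5, 17): e=[85,-68,0] → .  [on edge]
  covered (4 px):
    . . . . . . . . . . .
    . . . . . . . . . . .
    . . . . . . . . X . .
    . . . . . . . . . . .
    . . . . . X . . . . .
    . . . X . . . . . . .
    . . X . . . . . . . .
    . . . . . . . . . . .
    . . . . . . . . . . .

Result: [[8,2],[5,4],[3,5],[2,6]]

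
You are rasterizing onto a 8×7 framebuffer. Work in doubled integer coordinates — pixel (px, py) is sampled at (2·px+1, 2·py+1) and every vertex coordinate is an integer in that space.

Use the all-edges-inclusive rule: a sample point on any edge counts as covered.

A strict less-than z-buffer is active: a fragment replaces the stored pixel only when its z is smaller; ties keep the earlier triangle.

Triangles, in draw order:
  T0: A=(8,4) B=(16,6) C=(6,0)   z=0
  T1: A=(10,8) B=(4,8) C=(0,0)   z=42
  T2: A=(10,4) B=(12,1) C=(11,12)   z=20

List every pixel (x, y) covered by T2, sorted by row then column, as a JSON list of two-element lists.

T0:
  2·area = 28  (B↔C swapped to make it positive)
  edge (8, 4)→(6, 0): d=(-2,-4) inclusive
  edge (6, 0)→(16, 6): d=(10,6) inclusive
  edge (16, 6)→(8, 4): d=(-8,-2) inclusive
    (3,0)@(7, 1): e=[2,4,22] → X
    (4,0)@(9, 1): e=[10,-8,26] → .
    (3,1)@(7, 3): e=[-2,24,6] → .
    (4,1)@(9, 3): e=[6,12,10] → X
    (5,1)@(11, 3): e=[14,0,14] → X  [on edge]
    (6,1)@(13, 3): e=[22,-12,18] → .
    (4,2)@(9, 5): e=[2,32,-6] → .
    (5,2)@(11, 5): e=[10,20,-2] → .
    (6,2)@(13, 5): e=[18,8,2] → X
    (7,2)@(15, 5): e=[26,-4,6] → .
    (6,3)@(13, 7): e=[14,28,-14] → .
  covered (4 px):
    . . . X . . . .
    . . . . X X . .
    . . . . . . X .
    . . . . . . . .
    . . . . . . . .
    . . . . . . . .
    . . . . . . . .
T1:
  2·area = 48
  edge (10, 8)→(4, 8): d=(-6,0) inclusive
  edge (4, 8)→(0, 0): d=(-4,-8) inclusive
  edge (0, 0)→(10, 8): d=(10,8) inclusive
    (0,0)@(1, 1): e=[42,4,2] → X
    (1,0)@(3, 1): e=[42,20,-14] → .
    (0,1)@(1, 3): e=[30,-4,22] → .
    (1,1)@(3, 3): e=[30,12,6] → X
    (2,1)@(5, 3): e=[30,28,-10] → .
    (1,2)@(3, 5): e=[18,4,26] → X
    (2,2)@(5, 5): e=[18,20,10] → X
    (3,2)@(7, 5): e=[18,36,-6] → .
    (1,3)@(3, 7): e=[6,-4,46] → .
    (2,3)@(5, 7): e=[6,12,30] → X
    (3,3)@(7, 7): e=[6,28,14] → X
    (4,3)@(9, 7): e=[6,44,-2] → .
  covered (6 px):
    X . . . . . . .
    . X . . . . . .
    . X X . . . . .
    . . X X . . . .
    . . . . . . . .
    . . . . . . . .
    . . . . . . . .
T2:
  2·area = 19
  edge (10, 4)→(12, 1): d=(2,-3) inclusive
  edge (12, 1)→(11, 12): d=(-1,11) inclusive
  edge (11, 12)→(10, 4): d=(-1,-8) inclusive
    (5,1)@(11, 3): e=[1,9,9] → X
    (6,1)@(13, 3): e=[7,-13,25] → .
    (5,2)@(11, 5): e=[5,7,7] → X
    (6,2)@(13, 5): e=[11,-15,23] → .
    (5,3)@(11, 7): e=[9,5,5] → X
    (6,3)@(13, 7): e=[15,-17,21] → .
    (5,4)@(11, 9): e=[13,3,3] → X
    (6,4)@(13, 9): e=[19,-19,19] → .
    (5,5)@(11, 11): e=[17,1,1] → X
    (6,5)@(13, 11): e=[23,-21,17] → .
    (5,6)@(11, 13): e=[21,-1,-1] → .
  covered (5 px):
    . . . . . . . .
    . . . . . X . .
    . . . . . X . .
    . . . . . X . .
    . . . . . X . .
    . . . . . X . .
    . . . . . . . .

Answer: [[5,1],[5,2],[5,3],[5,4],[5,5]]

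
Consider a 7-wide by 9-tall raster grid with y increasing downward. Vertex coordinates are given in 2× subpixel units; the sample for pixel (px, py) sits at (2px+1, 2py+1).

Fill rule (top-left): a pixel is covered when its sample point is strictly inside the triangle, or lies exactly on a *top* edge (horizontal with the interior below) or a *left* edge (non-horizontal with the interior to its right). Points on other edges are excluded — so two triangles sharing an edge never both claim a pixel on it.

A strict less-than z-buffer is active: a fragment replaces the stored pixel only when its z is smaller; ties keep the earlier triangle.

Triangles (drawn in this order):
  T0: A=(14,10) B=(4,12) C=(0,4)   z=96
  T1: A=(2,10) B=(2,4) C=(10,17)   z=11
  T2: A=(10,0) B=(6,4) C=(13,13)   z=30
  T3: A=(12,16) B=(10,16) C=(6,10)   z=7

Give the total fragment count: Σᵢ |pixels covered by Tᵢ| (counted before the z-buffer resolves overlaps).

T0:
  2·area = 88
  edge (14, 10)→(4, 12): d=(-10,2) right/bottom  bias=-1
  edge (4, 12)→(0, 4): d=(-4,-8) top-left  bias=+0
  edge (0, 4)→(14, 10): d=(14,6) right/bottom  bias=-1
    (0,2)@(1, 5): e=[76,4,8] → █
    (1,2)@(3, 5): e=[72,20,-4] → ·
    (0,3)@(1, 7): e=[56,-4,36] → ·
    (1,3)@(3, 7): e=[52,12,24] → █
    (2,3)@(5, 7): e=[48,28,12] → █
    (3,3)@(7, 7): e=[44,44,0] → ·  [on edge]
    (1,4)@(3, 9): e=[32,4,52] → █
    (3,4)@(7, 9): e=[24,36,28] → █
    (4,4)@(9, 9): e=[20,52,16] → █
    (5,4)@(11, 9): e=[16,68,4] → █
    (6,4)@(13, 9): e=[12,84,-8] → ·
    (1,5)@(3, 11): e=[12,-4,80] → ·
    (4,5)@(9, 11): e=[0,44,44] → ·  [on edge]
  covered (10 px):
    · · · · · · ·
    · · · · · · ·
    █ · · · · · ·
    · █ █ · · · ·
    · █ █ █ █ █ ·
    · · █ █ · · ·
    · · · · · · ·
    · · · · · · ·
    · · · · · · ·
T1:
  2·area = 48
  edge (2, 10)→(2, 4): d=(0,-6) top-left  bias=+0
  edge (2, 4)→(10, 17): d=(8,13) right/bottom  bias=-1
  edge (10, 17)→(2, 10): d=(-8,-7) top-left  bias=+0
    (1,3)@(3, 7): e=[6,11,31] → █
    (2,3)@(5, 7): e=[18,-15,45] → ·
    (1,4)@(3, 9): e=[6,27,15] → █
    (2,4)@(5, 9): e=[18,1,29] → █
    (3,4)@(7, 9): e=[30,-25,43] → ·
    (1,5)@(3, 11): e=[6,43,-1] → ·
    (2,5)@(5, 11): e=[18,17,13] → █
    (3,5)@(7, 11): e=[30,-9,27] → ·
    (2,6)@(5, 13): e=[18,33,-3] → ·
    (3,6)@(7, 13): e=[30,7,11] → █
    (4,6)@(9, 13): e=[42,-19,25] → ·
    (3,7)@(7, 15): e=[30,23,-5] → ·
  covered (5 px):
    · · · · · · ·
    · · · · · · ·
    · · · · · · ·
    · █ · · · · ·
    · █ █ · · · ·
    · · █ · · · ·
    · · · █ · · ·
    · · · · · · ·
    · · · · · · ·
T2:
  2·area = 64  (B↔C swapped to make it positive)
  edge (10, 0)→(13, 13): d=(3,13) right/bottom  bias=-1
  edge (13, 13)→(6, 4): d=(-7,-9) top-left  bias=+0
  edge (6, 4)→(10, 0): d=(4,-4) top-left  bias=+0
    (4,0)@(9, 1): e=[16,48,0] → █  [on edge]
    (5,0)@(11, 1): e=[-10,66,8] → ·
    (3,1)@(7, 3): e=[48,16,0] → █  [on edge]
    (5,1)@(11, 3): e=[-4,52,16] → ·
    (2,2)@(5, 5): e=[80,-16,0] → ·  [on edge]
    (3,2)@(7, 5): e=[54,2,8] → █
    (5,2)@(11, 5): e=[2,38,24] → █
    (6,2)@(13, 5): e=[-24,56,32] → ·
    (1,3)@(3, 7): e=[112,-48,0] → ·  [on edge]
    (3,3)@(7, 7): e=[60,-12,16] → ·
    (4,3)@(9, 7): e=[34,6,24] → █
    (6,3)@(13, 7): e=[-18,42,40] → ·
    (0,4)@(1, 9): e=[144,-80,0] → ·  [on edge]
    (6,6)@(13, 13): e=[0,0,64] → ·  [on edge]
  covered (9 px):
    · · · · █ · ·
    · · · █ █ · ·
    · · · █ █ █ ·
    · · · · █ █ ·
    · · · · · █ ·
    · · · · · · ·
    · · · · · · ·
    · · · · · · ·
    · · · · · · ·
T3:
  2·area = 12
  edge (12, 16)→(10, 16): d=(-2,0) right/bottom  bias=-1
  edge (10, 16)→(6, 10): d=(-4,-6) top-left  bias=+0
  edge (6, 10)→(12, 16): d=(6,6) right/bottom  bias=-1
    (0,2)@(1, 5): e=[22,-10,0] → ·  [on edge]
    (1,3)@(3, 7): e=[18,-6,0] → ·  [on edge]
    (2,4)@(5, 9): e=[14,-2,0] → ·  [on edge]
    (3,5)@(7, 11): e=[10,2,0] → ·  [on edge]
    (4,6)@(9, 13): e=[6,6,0] → ·  [on edge]
    (5,7)@(11, 15): e=[2,10,0] → ·  [on edge]
    (6,8)@(13, 17): e=[-2,14,0] → ·  [on edge]
  covered (0 px):
    · · · · · · ·
    · · · · · · ·
    · · · · · · ·
    · · · · · · ·
    · · · · · · ·
    · · · · · · ·
    · · · · · · ·
    · · · · · · ·
    · · · · · · ·

Final: 24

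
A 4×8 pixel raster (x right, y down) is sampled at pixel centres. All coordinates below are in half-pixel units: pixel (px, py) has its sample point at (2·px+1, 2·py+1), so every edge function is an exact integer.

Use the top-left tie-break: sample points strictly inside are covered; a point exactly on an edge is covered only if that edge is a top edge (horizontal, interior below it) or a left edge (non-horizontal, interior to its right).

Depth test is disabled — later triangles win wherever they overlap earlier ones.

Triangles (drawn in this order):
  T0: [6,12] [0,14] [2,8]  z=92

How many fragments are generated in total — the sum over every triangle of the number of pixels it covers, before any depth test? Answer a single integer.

T0:
  2·area = 32
  edge (6, 12)→(0, 14): d=(-6,2) right/bottom  bias=-1
  edge (0, 14)→(2, 8): d=(2,-6) top-left  bias=+0
  edge (2, 8)→(6, 12): d=(4,4) right/bottom  bias=-1
    (1,2)@(3, 5): e=[48,0,-16] → ·  [on edge]
    (0,3)@(1, 7): e=[40,-8,0] → ·  [on edge]
    (1,4)@(3, 9): e=[24,8,0] → ·  [on edge]
    (0,5)@(1, 11): e=[16,0,16] → #  [on edge]
    (1,5)@(3, 11): e=[12,12,8] → #
    (2,5)@(5, 11): e=[8,24,0] → ·  [on edge]
    (0,6)@(1, 13): e=[4,4,24] → #
    (1,6)@(3, 13): e=[0,16,16] → ·  [on edge]
    (3,6)@(7, 13): e=[-8,40,0] → ·  [on edge]
    (0,7)@(1, 15): e=[-8,8,32] → ·
  covered (3 px):
    · · · ·
    · · · ·
    · · · ·
    · · · ·
    · · · ·
    # # · ·
    # · · ·
    · · · ·

Final: 3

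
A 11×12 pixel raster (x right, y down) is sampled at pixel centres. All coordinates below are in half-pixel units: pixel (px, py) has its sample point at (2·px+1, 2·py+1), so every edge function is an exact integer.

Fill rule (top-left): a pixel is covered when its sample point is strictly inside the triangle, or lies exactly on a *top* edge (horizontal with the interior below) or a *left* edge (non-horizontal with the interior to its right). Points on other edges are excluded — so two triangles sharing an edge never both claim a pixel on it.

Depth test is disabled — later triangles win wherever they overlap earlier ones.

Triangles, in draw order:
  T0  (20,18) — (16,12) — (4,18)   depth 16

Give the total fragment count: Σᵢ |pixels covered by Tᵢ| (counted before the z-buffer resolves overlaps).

T0:
  2·area = 96  (B↔C swapped to make it positive)
  edge (20, 18)→(4, 18): d=(-16,0) right/bottom  bias=-1
  edge (4, 18)→(16, 12): d=(12,-6) top-left  bias=+0
  edge (16, 12)→(20, 18): d=(4,6) right/bottom  bias=-1
    (7,6)@(15, 13): e=[80,6,10] → █
    (8,6)@(17, 13): e=[80,18,-2] → ·
    (5,7)@(11, 15): e=[48,6,42] → █
    (6,7)@(13, 15): e=[48,18,30] → █
    (8,7)@(17, 15): e=[48,42,6] → █
    (9,7)@(19, 15): e=[48,54,-6] → ·
    (3,8)@(7, 17): e=[16,6,74] → █
    (4,8)@(9, 17): e=[16,18,62] → █
    (9,8)@(19, 17): e=[16,78,2] → █
    (10,8)@(21, 17): e=[16,90,-10] → ·
    (3,9)@(7, 19): e=[-16,30,82] → ·
    (4,9)@(9, 19): e=[-16,42,70] → ·
  covered (12 px):
    · · · · · · · · · · ·
    · · · · · · · · · · ·
    · · · · · · · · · · ·
    · · · · · · · · · · ·
    · · · · · · · · · · ·
    · · · · · · · · · · ·
    · · · · · · · █ · · ·
    · · · · · █ █ █ █ · ·
    · · · █ █ █ █ █ █ █ ·
    · · · · · · · · · · ·
    · · · · · · · · · · ·
    · · · · · · · · · · ·

Result: 12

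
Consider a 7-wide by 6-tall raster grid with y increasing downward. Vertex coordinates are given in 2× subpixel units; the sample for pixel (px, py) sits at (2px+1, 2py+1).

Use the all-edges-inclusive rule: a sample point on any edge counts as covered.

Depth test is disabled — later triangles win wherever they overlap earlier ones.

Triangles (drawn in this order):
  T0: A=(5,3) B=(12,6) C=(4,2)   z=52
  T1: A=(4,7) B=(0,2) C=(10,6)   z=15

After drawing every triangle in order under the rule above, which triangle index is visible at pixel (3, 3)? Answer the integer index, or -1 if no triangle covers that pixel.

T0:
  2·area = 4  (B↔C swapped to make it positive)
  edge (5, 3)→(4, 2): d=(-1,-1) inclusive
  edge (4, 2)→(12, 6): d=(8,4) inclusive
  edge (12, 6)→(5, 3): d=(-7,-3) inclusive
    (1,0)@(3, 1): e=[0,-4,8] → .  [on edge]
    (2,1)@(5, 3): e=[0,4,0] → X  [on edge]
    (3,1)@(7, 3): e=[2,-4,6] → .
    (2,2)@(5, 5): e=[-2,20,-14] → .
    (3,2)@(7, 5): e=[0,12,-8] → .  [on edge]
    (4,3)@(9, 7): e=[0,20,-16] → .  [on edge]
    (5,4)@(11, 9): e=[0,28,-24] → .  [on edge]
    (6,5)@(13, 11): e=[0,36,-32] → .  [on edge]
  covered (1 px):
    . . . . . . .
    . . X . . . .
    . . . . . . .
    . . . . . . .
    . . . . . . .
    . . . . . . .
T1:
  2·area = 34
  edge (4, 7)→(0, 2): d=(-4,-5) inclusive
  edge (0, 2)→(10, 6): d=(10,4) inclusive
  edge (10, 6)→(4, 7): d=(-6,1) inclusive
    (0,1)@(1, 3): e=[1,6,27] → X
    (1,1)@(3, 3): e=[11,-2,25] → .
    (0,2)@(1, 5): e=[-7,26,15] → .
    (1,2)@(3, 5): e=[3,18,13] → X
    (2,2)@(5, 5): e=[13,10,11] → X
    (3,2)@(7, 5): e=[23,2,9] → X
    (4,2)@(9, 5): e=[33,-6,7] → .
    (1,3)@(3, 7): e=[-5,38,1] → .
    (2,3)@(5, 7): e=[5,30,-1] → .
    (3,3)@(7, 7): e=[15,22,-3] → .
  covered (4 px):
    . . . . . . .
    X . . . . . .
    . X X X . . .
    . . . . . . .
    . . . . . . .
    . . . . . . .

Z-buffer (winner per pixel, '.' = empty):
  . . . . . . .
  1 . 0 . . . .
  . 1 1 1 . . .
  . . . . . . .
  . . . . . . .
  . . . . . . .

Result: -1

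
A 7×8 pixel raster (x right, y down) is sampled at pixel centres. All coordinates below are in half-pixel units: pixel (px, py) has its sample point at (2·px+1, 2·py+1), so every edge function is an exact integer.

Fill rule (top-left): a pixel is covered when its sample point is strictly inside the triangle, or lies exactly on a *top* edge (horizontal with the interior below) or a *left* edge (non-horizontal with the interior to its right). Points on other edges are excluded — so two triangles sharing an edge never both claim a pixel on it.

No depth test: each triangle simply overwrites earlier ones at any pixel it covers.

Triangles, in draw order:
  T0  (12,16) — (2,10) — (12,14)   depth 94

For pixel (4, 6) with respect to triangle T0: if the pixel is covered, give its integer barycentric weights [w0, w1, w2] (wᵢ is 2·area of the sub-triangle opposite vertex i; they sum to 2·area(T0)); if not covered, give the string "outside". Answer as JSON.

T0:
  2·area = 20
  edge (12, 16)→(2, 10): d=(-10,-6) top-left  bias=+0
  edge (2, 10)→(12, 14): d=(10,4) right/bottom  bias=-1
  edge (12, 14)→(12, 16): d=(0,2) right/bottom  bias=-1
    (3,6)@(7, 13): e=[0,10,10] → #  [on edge]
    (4,6)@(9, 13): e=[12,2,6] → #
    (5,6)@(11, 13): e=[24,-6,2] → ·
    (3,7)@(7, 15): e=[-20,30,10] → ·
    (4,7)@(9, 15): e=[-8,22,6] → ·
    (5,7)@(11, 15): e=[4,14,2] → #
    (6,7)@(13, 15): e=[16,6,-2] → ·
  covered (3 px):
    · · · · · · ·
    · · · · · · ·
    · · · · · · ·
    · · · · · · ·
    · · · · · · ·
    · · · · · · ·
    · · · # # · ·
    · · · · · # ·

Answer: [2,6,12]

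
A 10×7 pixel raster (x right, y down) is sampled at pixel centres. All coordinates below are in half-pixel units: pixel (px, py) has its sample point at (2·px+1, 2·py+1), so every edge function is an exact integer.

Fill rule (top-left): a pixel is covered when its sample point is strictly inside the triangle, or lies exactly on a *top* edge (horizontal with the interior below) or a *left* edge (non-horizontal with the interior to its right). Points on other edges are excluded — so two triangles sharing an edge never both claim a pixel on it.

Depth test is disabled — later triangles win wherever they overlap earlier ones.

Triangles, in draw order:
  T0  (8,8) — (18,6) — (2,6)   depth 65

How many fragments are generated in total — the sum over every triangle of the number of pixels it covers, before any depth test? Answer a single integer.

T0:
  2·area = 32  (B↔C swapped to make it positive)
  edge (8, 8)→(2, 6): d=(-6,-2) top-left  bias=+0
  edge (2, 6)→(18, 6): d=(16,0) top-left  bias=+0
  edge (18, 6)→(8, 8): d=(-10,2) right/bottom  bias=-1
    (2,3)@(5, 7): e=[0,16,16] → X  [on edge]
    (3,3)@(7, 7): e=[4,16,12] → X
    (4,3)@(9, 7): e=[8,16,8] → X
    (5,3)@(11, 7): e=[12,16,4] → X
    (6,3)@(13, 7): e=[16,16,0] → .  [on edge]
    (1,4)@(3, 9): e=[-16,48,0] → .  [on edge]
    (2,4)@(5, 9): e=[-12,48,-4] → .
    (3,4)@(7, 9): e=[-8,48,-8] → .
    (4,4)@(9, 9): e=[-4,48,-12] → .
    (5,4)@(11, 9): e=[0,48,-16] → .  [on edge]
    (8,5)@(17, 11): e=[0,80,-48] → .  [on edge]
  covered (4 px):
    . . . . . . . . . .
    . . . . . . . . . .
    . . . . . . . . . .
    . . X X X X . . . .
    . . . . . . . . . .
    . . . . . . . . . .
    . . . . . . . . . .

Final: 4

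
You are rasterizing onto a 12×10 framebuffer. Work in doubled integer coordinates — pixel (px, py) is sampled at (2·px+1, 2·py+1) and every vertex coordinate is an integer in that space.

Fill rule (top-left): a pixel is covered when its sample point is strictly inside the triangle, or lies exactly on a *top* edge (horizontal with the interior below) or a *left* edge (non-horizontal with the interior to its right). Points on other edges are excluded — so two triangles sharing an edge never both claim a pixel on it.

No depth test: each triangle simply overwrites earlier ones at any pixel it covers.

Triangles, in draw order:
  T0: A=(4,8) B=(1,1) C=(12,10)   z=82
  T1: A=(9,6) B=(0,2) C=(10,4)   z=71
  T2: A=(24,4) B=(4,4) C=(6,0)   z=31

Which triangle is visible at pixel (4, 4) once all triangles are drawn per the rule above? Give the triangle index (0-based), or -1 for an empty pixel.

T0:
  2·area = 50
  edge (4, 8)→(1, 1): d=(-3,-7) top-left  bias=+0
  edge (1, 1)→(12, 10): d=(11,9) right/bottom  bias=-1
  edge (12, 10)→(4, 8): d=(-8,-2) top-left  bias=+0
    (0,0)@(1, 1): e=[0,0,50] → ·  [on edge]
    (1,1)@(3, 3): e=[8,4,38] → #
    (2,1)@(5, 3): e=[22,-14,42] → ·
    (1,2)@(3, 5): e=[2,26,22] → #
    (2,2)@(5, 5): e=[16,8,26] → #
    (3,2)@(7, 5): e=[30,-10,30] → ·
    (1,3)@(3, 7): e=[-4,48,6] → ·
    (2,3)@(5, 7): e=[10,30,10] → #
    (3,3)@(7, 7): e=[24,12,14] → #
    (4,3)@(9, 7): e=[38,-6,18] → ·
    (2,4)@(5, 9): e=[4,52,-6] → ·
    (3,4)@(7, 9): e=[18,34,-2] → ·
    (3,7)@(7, 15): e=[0,100,-50] → ·  [on edge]
    (11,9)@(23, 19): e=[100,0,-50] → ·  [on edge]
  covered (6 px):
    · · · · · · · · · · · ·
    · # · · · · · · · · · ·
    · # # · · · · · · · · ·
    · · # # · · · · · · · ·
    · · · · # · · · · · · ·
    · · · · · · · · · · · ·
    · · · · · · · · · · · ·
    · · · · · · · · · · · ·
    · · · · · · · · · · · ·
    · · · · · · · · · · · ·
T1:
  2·area = 22
  edge (9, 6)→(0, 2): d=(-9,-4) top-left  bias=+0
  edge (0, 2)→(10, 4): d=(10,2) right/bottom  bias=-1
  edge (10, 4)→(9, 6): d=(-1,2) right/bottom  bias=-1
    (1,1)@(3, 3): e=[3,4,15] → #
    (2,1)@(5, 3): e=[11,0,11] → ·  [on edge]
    (1,2)@(3, 5): e=[-15,24,13] → ·
    (3,2)@(7, 5): e=[1,16,5] → #
    (4,2)@(9, 5): e=[9,12,1] → #
    (5,2)@(11, 5): e=[17,8,-3] → ·
    (7,2)@(15, 5): e=[33,0,-11] → ·  [on edge]
    (3,3)@(7, 7): e=[-17,36,3] → ·
    (4,3)@(9, 7): e=[-9,32,-1] → ·
  covered (3 px):
    · · · · · · · · · · · ·
    · # · · · · · · · · · ·
    · · · # # · · · · · · ·
    · · · · · · · · · · · ·
    · · · · · · · · · · · ·
    · · · · · · · · · · · ·
    · · · · · · · · · · · ·
    · · · · · · · · · · · ·
    · · · · · · · · · · · ·
    · · · · · · · · · · · ·
T2:
  2·area = 80
  edge (24, 4)→(4, 4): d=(-20,0) right/bottom  bias=-1
  edge (4, 4)→(6, 0): d=(2,-4) top-left  bias=+0
  edge (6, 0)→(24, 4): d=(18,4) right/bottom  bias=-1
    (3,0)@(7, 1): e=[60,6,14] → #
    (4,0)@(9, 1): e=[60,14,6] → #
    (5,0)@(11, 1): e=[60,22,-2] → ·
    (2,1)@(5, 3): e=[20,2,58] → #
    (5,1)@(11, 3): e=[20,26,34] → #
    (6,1)@(13, 3): e=[20,34,26] → #
    (7,1)@(15, 3): e=[20,42,18] → #
    (8,1)@(17, 3): e=[20,50,10] → #
    (9,1)@(19, 3): e=[20,58,2] → #
    (10,1)@(21, 3): e=[20,66,-6] → ·
    (2,2)@(5, 5): e=[-20,6,94] → ·
    (3,2)@(7, 5): e=[-20,14,86] → ·
  covered (10 px):
    · · · # # · · · · · · ·
    · · # # # # # # # # · ·
    · · · · · · · · · · · ·
    · · · · · · · · · · · ·
    · · · · · · · · · · · ·
    · · · · · · · · · · · ·
    · · · · · · · · · · · ·
    · · · · · · · · · · · ·
    · · · · · · · · · · · ·
    · · · · · · · · · · · ·

Z-buffer (winner per pixel, '.' = empty):
  . . . 2 2 . . . . . . .
  . 1 2 2 2 2 2 2 2 2 . .
  . 0 0 1 1 . . . . . . .
  . . 0 0 . . . . . . . .
  . . . . 0 . . . . . . .
  . . . . . . . . . . . .
  . . . . . . . . . . . .
  . . . . . . . . . . . .
  . . . . . . . . . . . .
  . . . . . . . . . . . .

Result: 0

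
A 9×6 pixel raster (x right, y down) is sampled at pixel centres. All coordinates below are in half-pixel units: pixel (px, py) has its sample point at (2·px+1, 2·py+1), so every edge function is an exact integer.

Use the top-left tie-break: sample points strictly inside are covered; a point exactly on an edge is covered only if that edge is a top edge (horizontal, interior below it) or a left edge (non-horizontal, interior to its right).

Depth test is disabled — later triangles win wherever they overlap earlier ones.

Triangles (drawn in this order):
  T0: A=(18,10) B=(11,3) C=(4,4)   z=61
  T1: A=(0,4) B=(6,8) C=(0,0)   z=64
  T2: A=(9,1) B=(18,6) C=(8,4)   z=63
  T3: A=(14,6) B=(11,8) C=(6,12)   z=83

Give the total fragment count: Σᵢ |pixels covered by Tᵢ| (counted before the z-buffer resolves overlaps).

T0:
  2·area = 56  (B↔C swapped to make it positive)
  edge (18, 10)→(4, 4): d=(-14,-6) top-left  bias=+0
  edge (4, 4)→(11, 3): d=(7,-1) top-left  bias=+0
  edge (11, 3)→(18, 10): d=(7,7) right/bottom  bias=-1
    (4,0)@(9, 1): e=[72,-16,0] → .  [on edge]
    (5,1)@(11, 3): e=[56,0,0] → .  [on edge]
    (3,2)@(7, 5): e=[4,10,42] → X
    (4,2)@(9, 5): e=[16,12,28] → X
    (5,2)@(11, 5): e=[28,14,14] → X
    (6,2)@(13, 5): e=[40,16,0] → .  [on edge]
    (3,3)@(7, 7): e=[-24,24,56] → .
    (4,3)@(9, 7): e=[-12,26,42] → .
    (5,3)@(11, 7): e=[0,28,28] → X  [on edge]
    (6,3)@(13, 7): e=[12,30,14] → X
    (7,3)@(15, 7): e=[24,32,0] → .  [on edge]
    (5,4)@(11, 9): e=[-28,42,42] → .
    (8,4)@(17, 9): e=[8,48,0] → .  [on edge]
  covered (5 px):
    . . . . . . . . .
    . . . . . . . . .
    . . . X X X . . .
    . . . . . X X . .
    . . . . . . . . .
    . . . . . . . . .
T1:
  2·area = 24  (B↔C swapped to make it positive)
  edge (0, 4)→(0, 0): d=(0,-4) top-left  bias=+0
  edge (0, 0)→(6, 8): d=(6,8) right/bottom  bias=-1
  edge (6, 8)→(0, 4): d=(-6,-4) top-left  bias=+0
    (0,1)@(1, 3): e=[4,10,10] → X
    (1,1)@(3, 3): e=[12,-6,18] → .
    (0,2)@(1, 5): e=[4,22,-2] → .
    (1,2)@(3, 5): e=[12,6,6] → X
    (2,2)@(5, 5): e=[20,-10,14] → .
    (1,3)@(3, 7): e=[12,18,-6] → .
    (2,3)@(5, 7): e=[20,2,2] → X
    (3,3)@(7, 7): e=[28,-14,10] → .
    (2,4)@(5, 9): e=[20,14,-10] → .
  covered (3 px):
    . . . . . . . . .
    X . . . . . . . .
    . X . . . . . . .
    . . X . . . . . .
    . . . . . . . . .
    . . . . . . . . .
T2:
  2·area = 32
  edge (9, 1)→(18, 6): d=(9,5) right/bottom  bias=-1
  edge (18, 6)→(8, 4): d=(-10,-2) top-left  bias=+0
  edge (8, 4)→(9, 1): d=(1,-3) top-left  bias=+0
    (4,0)@(9, 1): e=[0,32,0] → .  [on edge]
    (1,1)@(3, 3): e=[48,0,-16] → .  [on edge]
    (4,1)@(9, 3): e=[18,12,2] → X
    (5,1)@(11, 3): e=[8,16,8] → X
    (6,1)@(13, 3): e=[-2,20,14] → .
    (4,2)@(9, 5): e=[36,-8,4] → .
    (5,2)@(11, 5): e=[26,-4,10] → .
    (6,2)@(13, 5): e=[16,0,16] → X  [on edge]
    (7,2)@(15, 5): e=[6,4,22] → X
    (8,2)@(17, 5): e=[-4,8,28] → .
    (3,3)@(7, 7): e=[64,-32,0] → .  [on edge]
    (6,3)@(13, 7): e=[34,-20,18] → .
  covered (4 px):
    . . . . . . . . .
    . . . . X X . . .
    . . . . . . X X .
    . . . . . . . . .
    . . . . . . . . .
    . . . . . . . . .
T3:
  2·area = 2  (B↔C swapped to make it positive)
  edge (14, 6)→(6, 12): d=(-8,6) right/bottom  bias=-1
  edge (6, 12)→(11, 8): d=(5,-4) top-left  bias=+0
  edge (11, 8)→(14, 6): d=(3,-2) top-left  bias=+0
  covered (0 px):
    . . . . . . . . .
    . . . . . . . . .
    . . . . . . . . .
    . . . . . . . . .
    . . . . . . . . .
    . . . . . . . . .

Answer: 12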